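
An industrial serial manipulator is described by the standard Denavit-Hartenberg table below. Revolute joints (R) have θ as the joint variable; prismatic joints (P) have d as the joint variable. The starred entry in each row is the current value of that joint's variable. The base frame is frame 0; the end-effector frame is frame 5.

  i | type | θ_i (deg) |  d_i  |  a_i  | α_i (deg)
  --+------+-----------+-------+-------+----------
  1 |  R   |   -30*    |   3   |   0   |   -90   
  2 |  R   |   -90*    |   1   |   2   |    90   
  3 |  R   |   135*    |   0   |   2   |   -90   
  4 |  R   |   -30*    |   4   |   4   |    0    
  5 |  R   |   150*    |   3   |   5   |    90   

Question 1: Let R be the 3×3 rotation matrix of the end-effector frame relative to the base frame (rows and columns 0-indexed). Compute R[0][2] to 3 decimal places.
0.739

End-effector z-axis (col 2 of R) = (0.7392,0.2803,-0.6124)
R[0][2] = 0.7392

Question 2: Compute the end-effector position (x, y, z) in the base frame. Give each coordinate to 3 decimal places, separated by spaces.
1.091 -2.771 -2.046

after link 1: o_1 = (0.0000, 0.0000, 3.0000)
after link 2: o_2 = (0.5000, 0.8660, 5.0000)
after link 3: o_3 = (1.2071, 2.0908, 3.5858)
after link 4: o_4 = (-0.7144, 2.7626, -1.6921)
after link 5: o_5 = (1.0910, -2.7705, -2.0457)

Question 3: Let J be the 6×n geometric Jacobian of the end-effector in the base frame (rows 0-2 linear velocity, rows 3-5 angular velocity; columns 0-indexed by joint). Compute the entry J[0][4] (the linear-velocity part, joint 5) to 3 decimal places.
axis z_4 = (-0.3536,-0.6124,-0.7071); lever o_n−o_4 = (1.8055,-5.5331,-0.3536)
cross product → J_v[:, 4] = (-3.6960,-1.4017,3.0619)
J_ω[:, 4] = z_4
entry J[0][4] = -3.6960

-3.696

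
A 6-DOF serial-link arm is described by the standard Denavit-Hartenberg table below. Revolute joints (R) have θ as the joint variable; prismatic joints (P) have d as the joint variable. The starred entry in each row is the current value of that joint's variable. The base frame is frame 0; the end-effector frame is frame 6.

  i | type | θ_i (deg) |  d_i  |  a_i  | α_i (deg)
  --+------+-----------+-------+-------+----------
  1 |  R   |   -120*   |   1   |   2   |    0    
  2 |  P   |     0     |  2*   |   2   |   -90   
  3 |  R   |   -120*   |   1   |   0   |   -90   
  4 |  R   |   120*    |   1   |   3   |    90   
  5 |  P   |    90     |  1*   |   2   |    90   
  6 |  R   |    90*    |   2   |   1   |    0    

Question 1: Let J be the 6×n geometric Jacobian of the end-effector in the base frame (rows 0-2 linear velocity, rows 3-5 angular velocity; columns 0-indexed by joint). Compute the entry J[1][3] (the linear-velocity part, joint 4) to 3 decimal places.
-2.692

axis z_3 = (-0.4330,-0.7500,0.5000); lever o_n−o_3 = (-6.1071,0.0825,0.8349)
cross product → J_v[:, 3] = (-0.6675,-2.6920,-4.6160)
J_ω[:, 3] = z_3
entry J[1][3] = -2.6920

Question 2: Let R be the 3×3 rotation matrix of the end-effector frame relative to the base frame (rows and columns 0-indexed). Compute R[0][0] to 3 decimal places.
End-effector x-axis (col 0 of R) = (-0.2165,0.6250,0.7500)
R[0][0] = -0.2165

-0.217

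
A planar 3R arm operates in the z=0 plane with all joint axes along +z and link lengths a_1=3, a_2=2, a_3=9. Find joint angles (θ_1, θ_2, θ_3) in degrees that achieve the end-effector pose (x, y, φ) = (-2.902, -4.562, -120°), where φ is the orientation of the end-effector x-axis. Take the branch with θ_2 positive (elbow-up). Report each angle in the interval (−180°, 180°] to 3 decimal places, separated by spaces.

30.004 89.996 120.001

wrist centre = target − a_3·(cos φ, sin φ) = (1.5980, 3.2322)
cos θ_2 = (13.0009−3²−2²)/(2·3·2) = 0.0001; θ_2 = 89.9957° (elbow-up)
β = atan2(3.2322,1.5980) = 63.6924°; ψ = atan2(2.0000,3.0002) = 33.6887°
θ_1 = β − ψ = 30.0037°
θ_3 = φ − θ_1 − θ_2 = 120.0007° (wrapped to (-180°,180°])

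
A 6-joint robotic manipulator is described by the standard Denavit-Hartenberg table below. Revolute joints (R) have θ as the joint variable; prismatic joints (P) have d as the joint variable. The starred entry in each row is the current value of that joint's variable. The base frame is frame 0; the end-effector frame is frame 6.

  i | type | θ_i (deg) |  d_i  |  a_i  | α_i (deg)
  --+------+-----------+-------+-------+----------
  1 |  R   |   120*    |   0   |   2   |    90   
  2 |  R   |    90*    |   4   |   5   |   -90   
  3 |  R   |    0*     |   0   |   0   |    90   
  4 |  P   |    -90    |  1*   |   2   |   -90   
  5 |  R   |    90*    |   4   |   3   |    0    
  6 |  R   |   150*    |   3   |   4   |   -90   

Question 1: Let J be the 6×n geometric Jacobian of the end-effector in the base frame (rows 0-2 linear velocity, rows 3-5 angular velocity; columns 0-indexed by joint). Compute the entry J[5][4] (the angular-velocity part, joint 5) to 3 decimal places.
axis z_4 = (-0.0000,0.0000,1.0000); lever o_n−o_4 = (1.4019,-1.5000,7.0000)
cross product → J_v[:, 4] = (1.5000,1.4019,0.0000)
J_ω[:, 4] = z_4
entry J[5][4] = 1.0000

1.000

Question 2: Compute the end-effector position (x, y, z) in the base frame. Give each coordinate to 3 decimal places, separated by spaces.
after link 1: o_1 = (-1.0000, 1.7321, 0.0000)
after link 2: o_2 = (2.4641, 3.7321, 5.0000)
after link 3: o_3 = (2.4641, 3.7321, 5.0000)
after link 4: o_4 = (2.3301, 5.9641, 5.0000)
after link 5: o_5 = (-0.2679, 4.4641, 9.0000)
after link 6: o_6 = (3.7321, 4.4641, 12.0000)

3.732 4.464 12.000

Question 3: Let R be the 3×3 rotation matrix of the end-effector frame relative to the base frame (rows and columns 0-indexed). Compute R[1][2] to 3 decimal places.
End-effector z-axis (col 2 of R) = (0.0000,1.0000,0.0000)
R[1][2] = 1.0000

1.000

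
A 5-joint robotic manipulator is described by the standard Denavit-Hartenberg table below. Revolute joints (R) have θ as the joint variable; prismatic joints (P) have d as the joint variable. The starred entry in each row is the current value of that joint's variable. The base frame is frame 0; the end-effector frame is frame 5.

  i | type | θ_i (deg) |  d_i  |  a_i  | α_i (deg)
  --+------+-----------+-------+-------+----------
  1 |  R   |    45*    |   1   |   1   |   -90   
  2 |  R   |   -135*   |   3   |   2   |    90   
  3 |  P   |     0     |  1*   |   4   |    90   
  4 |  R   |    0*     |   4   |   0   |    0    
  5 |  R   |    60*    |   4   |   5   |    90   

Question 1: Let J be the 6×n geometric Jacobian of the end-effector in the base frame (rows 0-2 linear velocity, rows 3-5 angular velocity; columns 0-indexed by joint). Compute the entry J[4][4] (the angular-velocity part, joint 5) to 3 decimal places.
axis z_4 = (0.7071,-0.7071,-0.0000); lever o_n−o_4 = (-0.5866,-6.2435,-1.2941)
cross product → J_v[:, 4] = (0.9151,0.9151,-4.8296)
J_ω[:, 4] = z_4
entry J[4][4] = -0.7071

-0.707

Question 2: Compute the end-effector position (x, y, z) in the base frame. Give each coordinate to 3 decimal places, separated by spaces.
after link 1: o_1 = (0.7071, 0.7071, 1.0000)
after link 2: o_2 = (-2.4142, 1.8284, 2.4142)
after link 3: o_3 = (-4.9142, -0.6716, 4.5355)
after link 4: o_4 = (-2.0858, -3.5000, 4.5355)
after link 5: o_5 = (-2.6724, -9.7435, 3.2414)

-2.672 -9.743 3.241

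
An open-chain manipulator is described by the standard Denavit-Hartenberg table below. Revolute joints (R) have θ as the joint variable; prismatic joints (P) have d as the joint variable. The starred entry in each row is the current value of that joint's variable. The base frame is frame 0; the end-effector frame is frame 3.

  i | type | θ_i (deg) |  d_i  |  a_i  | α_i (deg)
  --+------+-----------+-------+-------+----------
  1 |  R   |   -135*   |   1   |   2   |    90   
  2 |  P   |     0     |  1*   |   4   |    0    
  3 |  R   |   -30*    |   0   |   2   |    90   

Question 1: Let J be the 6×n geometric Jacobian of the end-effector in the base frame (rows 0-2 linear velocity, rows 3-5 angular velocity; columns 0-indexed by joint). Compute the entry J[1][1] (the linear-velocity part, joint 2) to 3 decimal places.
0.707

prismatic axis z_1 = (-0.7071,0.7071,0.0000)
J_v[:, 1] = z_1; J_ω[:, 1] = (0,0,0)
entry J[1][1] = 0.7071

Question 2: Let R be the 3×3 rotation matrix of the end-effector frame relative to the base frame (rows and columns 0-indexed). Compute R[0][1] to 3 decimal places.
-0.707

End-effector y-axis (col 1 of R) = (-0.7071,0.7071,0.0000)
R[0][1] = -0.7071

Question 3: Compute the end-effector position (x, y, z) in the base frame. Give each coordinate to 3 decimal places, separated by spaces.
-6.174 -4.760 0.000

after link 1: o_1 = (-1.4142, -1.4142, 1.0000)
after link 2: o_2 = (-4.9497, -3.5355, 1.0000)
after link 3: o_3 = (-6.1745, -4.7603, 0.0000)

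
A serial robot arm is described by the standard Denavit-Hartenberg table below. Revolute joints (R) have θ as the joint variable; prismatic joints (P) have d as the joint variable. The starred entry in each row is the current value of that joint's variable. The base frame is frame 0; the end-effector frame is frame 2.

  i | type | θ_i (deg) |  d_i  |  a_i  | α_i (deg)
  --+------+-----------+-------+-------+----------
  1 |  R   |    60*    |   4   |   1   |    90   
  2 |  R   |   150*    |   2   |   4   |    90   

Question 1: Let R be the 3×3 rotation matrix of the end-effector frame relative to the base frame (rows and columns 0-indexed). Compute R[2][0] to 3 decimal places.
0.500

End-effector x-axis (col 0 of R) = (-0.4330,-0.7500,0.5000)
R[2][0] = 0.5000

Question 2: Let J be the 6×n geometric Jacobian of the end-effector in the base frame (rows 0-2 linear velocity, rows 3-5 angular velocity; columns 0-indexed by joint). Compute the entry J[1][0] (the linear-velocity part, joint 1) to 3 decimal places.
axis z_0 = ẑ; lever o_n−o_0 = (0.5000,-3.1340,6.0000)
cross product → J_v[:, 0] = (3.1340,0.5000,-0.0000)
J_ω[:, 0] = z_0
entry J[1][0] = 0.5000

0.500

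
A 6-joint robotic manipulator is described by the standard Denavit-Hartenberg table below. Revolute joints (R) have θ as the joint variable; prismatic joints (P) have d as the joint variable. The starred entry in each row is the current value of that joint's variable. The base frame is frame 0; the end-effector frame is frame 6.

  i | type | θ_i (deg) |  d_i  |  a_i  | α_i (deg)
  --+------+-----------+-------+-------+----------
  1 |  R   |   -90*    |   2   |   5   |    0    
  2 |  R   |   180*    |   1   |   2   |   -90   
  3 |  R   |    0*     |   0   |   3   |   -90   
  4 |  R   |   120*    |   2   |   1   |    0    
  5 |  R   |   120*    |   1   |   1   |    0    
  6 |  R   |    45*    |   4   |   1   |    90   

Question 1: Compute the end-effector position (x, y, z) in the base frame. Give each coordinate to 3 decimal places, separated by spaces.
after link 1: o_1 = (0.0000, -5.0000, 2.0000)
after link 2: o_2 = (0.0000, -3.0000, 3.0000)
after link 3: o_3 = (0.0000, 0.0000, 3.0000)
after link 4: o_4 = (0.8660, -0.5000, 1.0000)
after link 5: o_5 = (0.0000, -1.0000, -0.0000)
after link 6: o_6 = (-0.9659, -0.7412, -4.0000)

-0.966 -0.741 -4.000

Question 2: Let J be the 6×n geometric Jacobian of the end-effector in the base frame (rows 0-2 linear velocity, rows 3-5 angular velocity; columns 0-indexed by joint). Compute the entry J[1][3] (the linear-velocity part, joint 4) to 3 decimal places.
0.966

axis z_3 = (-0.0000,0.0000,-1.0000); lever o_n−o_3 = (-0.9659,-0.7412,-7.0000)
cross product → J_v[:, 3] = (-0.7412,0.9659,0.0000)
J_ω[:, 3] = z_3
entry J[1][3] = 0.9659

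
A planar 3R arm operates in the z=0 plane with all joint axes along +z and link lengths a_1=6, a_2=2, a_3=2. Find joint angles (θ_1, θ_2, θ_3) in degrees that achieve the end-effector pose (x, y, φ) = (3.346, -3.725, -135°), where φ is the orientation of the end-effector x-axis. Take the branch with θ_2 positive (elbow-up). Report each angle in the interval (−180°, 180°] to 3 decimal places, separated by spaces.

-45.000 120.002 149.998

wrist centre = target − a_3·(cos φ, sin φ) = (4.7602, -2.3108)
cos θ_2 = (27.9994−6²−2²)/(2·6·2) = -0.5000; θ_2 = 120.0017° (elbow-up)
β = atan2(-2.3108,4.7602) = -25.8937°; ψ = atan2(1.7320,4.9999) = 19.1065°
θ_1 = β − ψ = -45.0002°
θ_3 = φ − θ_1 − θ_2 = 149.9984° (wrapped to (-180°,180°])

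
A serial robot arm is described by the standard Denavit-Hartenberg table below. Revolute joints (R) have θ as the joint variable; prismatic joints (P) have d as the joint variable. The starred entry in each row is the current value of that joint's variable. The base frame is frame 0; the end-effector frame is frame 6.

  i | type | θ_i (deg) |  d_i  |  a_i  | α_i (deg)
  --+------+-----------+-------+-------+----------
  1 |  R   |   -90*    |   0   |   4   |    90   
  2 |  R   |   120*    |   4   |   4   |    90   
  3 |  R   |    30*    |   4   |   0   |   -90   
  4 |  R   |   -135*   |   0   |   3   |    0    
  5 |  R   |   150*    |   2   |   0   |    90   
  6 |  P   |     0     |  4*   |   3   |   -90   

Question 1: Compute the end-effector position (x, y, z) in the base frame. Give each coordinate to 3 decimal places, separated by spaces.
after link 1: o_1 = (0.0000, -4.0000, 0.0000)
after link 2: o_2 = (-4.0000, -2.0000, 3.4641)
after link 3: o_3 = (-4.0000, -5.4641, 5.4641)
after link 4: o_4 = (-2.9393, -8.2198, 4.9338)
after link 5: o_5 = (-4.6714, -8.7198, 4.0677)
after link 6: o_6 = (-6.6379, -9.6903, 8.5612)

-6.638 -9.690 8.561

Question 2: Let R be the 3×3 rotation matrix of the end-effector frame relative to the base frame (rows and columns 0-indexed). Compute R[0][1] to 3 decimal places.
0.129

End-effector y-axis (col 1 of R) = (0.1294,0.7244,-0.6771)
R[0][1] = 0.1294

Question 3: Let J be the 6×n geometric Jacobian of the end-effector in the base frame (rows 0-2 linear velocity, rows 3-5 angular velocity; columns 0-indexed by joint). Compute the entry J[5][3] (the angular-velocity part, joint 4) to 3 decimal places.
axis z_3 = (-0.8660,-0.2500,-0.4330); lever o_n−o_3 = (-2.6379,-4.2262,3.0971)
cross product → J_v[:, 3] = (-2.6043,3.8244,3.0006)
J_ω[:, 3] = z_3
entry J[5][3] = -0.4330

-0.433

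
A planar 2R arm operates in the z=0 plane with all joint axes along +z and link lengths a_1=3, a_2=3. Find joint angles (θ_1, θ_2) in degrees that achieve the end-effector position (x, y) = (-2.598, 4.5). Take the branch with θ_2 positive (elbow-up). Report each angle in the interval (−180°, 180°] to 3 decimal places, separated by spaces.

cos θ_2 = (26.9996−3²−3²)/(2·3·3) = 0.5000; θ_2 = 60.0015° (elbow-up)
β = atan2(4.5000,-2.5980) = 119.9993°; ψ = atan2(2.5981,4.4999) = 30.0007°
θ_1 = β − ψ = 89.9985°

89.999 60.001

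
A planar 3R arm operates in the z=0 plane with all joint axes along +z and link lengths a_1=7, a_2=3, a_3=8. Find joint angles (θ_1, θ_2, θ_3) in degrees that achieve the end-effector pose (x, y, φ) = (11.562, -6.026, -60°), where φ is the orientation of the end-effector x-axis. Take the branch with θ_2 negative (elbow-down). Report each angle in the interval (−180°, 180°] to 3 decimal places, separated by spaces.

30.003 -90.003 0.000

wrist centre = target − a_3·(cos φ, sin φ) = (7.5620, 0.9022)
cos θ_2 = (57.9978−7²−3²)/(2·7·3) = -0.0001; θ_2 = -90.0030° (elbow-down)
β = atan2(0.9022,7.5620) = 6.8037°; ψ = atan2(-3.0000,6.9998) = -23.1991°
θ_1 = β − ψ = 30.0027°
θ_3 = φ − θ_1 − θ_2 = 0.0003° (wrapped to (-180°,180°])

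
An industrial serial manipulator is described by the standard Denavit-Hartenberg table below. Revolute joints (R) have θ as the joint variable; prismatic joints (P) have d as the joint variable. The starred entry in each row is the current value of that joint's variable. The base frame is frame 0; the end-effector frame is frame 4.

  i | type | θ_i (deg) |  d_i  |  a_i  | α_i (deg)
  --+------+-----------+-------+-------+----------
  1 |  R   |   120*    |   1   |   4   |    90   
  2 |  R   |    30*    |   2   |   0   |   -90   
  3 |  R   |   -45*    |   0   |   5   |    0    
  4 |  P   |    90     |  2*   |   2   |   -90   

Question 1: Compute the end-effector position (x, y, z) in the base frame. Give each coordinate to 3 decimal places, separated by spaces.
after link 1: o_1 = (-2.0000, 3.4641, 1.0000)
after link 2: o_2 = (-0.2679, 4.4641, 1.0000)
after link 3: o_3 = (1.2630, 8.8835, 2.7678)
after link 4: o_4 = (-0.0741, 8.3710, 5.2069)

-0.074 8.371 5.207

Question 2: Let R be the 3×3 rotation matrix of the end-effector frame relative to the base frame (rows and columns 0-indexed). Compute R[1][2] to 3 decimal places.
End-effector z-axis (col 2 of R) = (-0.3062,-0.8839,-0.3536)
R[1][2] = -0.8839

-0.884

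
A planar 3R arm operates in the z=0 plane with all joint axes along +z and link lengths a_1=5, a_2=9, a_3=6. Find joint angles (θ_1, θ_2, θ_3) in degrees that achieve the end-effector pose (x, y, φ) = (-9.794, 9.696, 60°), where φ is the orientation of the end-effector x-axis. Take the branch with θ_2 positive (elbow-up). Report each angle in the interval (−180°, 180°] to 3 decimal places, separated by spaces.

wrist centre = target − a_3·(cos φ, sin φ) = (-12.7940, 4.4998)
cos θ_2 = (183.9351−5²−9²)/(2·5·9) = 0.8659; θ_2 = 30.0092° (elbow-up)
β = atan2(4.4998,-12.7940) = 160.6224°; ψ = atan2(4.5013,12.7935) = 19.3838°
θ_1 = β − ψ = 141.2386°
θ_3 = φ − θ_1 − θ_2 = -111.2478° (wrapped to (-180°,180°])

141.239 30.009 -111.248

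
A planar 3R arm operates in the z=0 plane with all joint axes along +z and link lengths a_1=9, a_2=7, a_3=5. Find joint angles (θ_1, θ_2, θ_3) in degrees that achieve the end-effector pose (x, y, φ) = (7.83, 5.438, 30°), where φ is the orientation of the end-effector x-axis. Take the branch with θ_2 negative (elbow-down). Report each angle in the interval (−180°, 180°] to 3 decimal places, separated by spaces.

wrist centre = target − a_3·(cos φ, sin φ) = (3.4999, 2.9380)
cos θ_2 = (20.8810−9²−7²)/(2·9·7) = -0.8660; θ_2 = -149.9999° (elbow-down)
β = atan2(2.9380,3.4999) = 40.0121°; ψ = atan2(-3.5000,2.9378) = -49.9907°
θ_1 = β − ψ = 90.0028°
θ_3 = φ − θ_1 − θ_2 = 89.9971° (wrapped to (-180°,180°])

90.003 -150.000 89.997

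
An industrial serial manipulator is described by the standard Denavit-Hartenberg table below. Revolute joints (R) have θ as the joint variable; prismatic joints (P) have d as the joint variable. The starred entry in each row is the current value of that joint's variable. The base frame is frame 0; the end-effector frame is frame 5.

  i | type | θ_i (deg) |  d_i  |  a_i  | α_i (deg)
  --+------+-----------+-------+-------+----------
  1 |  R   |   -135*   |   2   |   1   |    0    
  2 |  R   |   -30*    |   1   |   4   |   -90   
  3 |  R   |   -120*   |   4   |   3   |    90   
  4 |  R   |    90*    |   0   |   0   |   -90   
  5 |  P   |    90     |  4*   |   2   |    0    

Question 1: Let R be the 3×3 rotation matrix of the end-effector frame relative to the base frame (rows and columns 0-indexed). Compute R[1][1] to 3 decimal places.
0.966

End-effector y-axis (col 1 of R) = (-0.2588,0.9659,-0.0000)
R[1][1] = 0.9659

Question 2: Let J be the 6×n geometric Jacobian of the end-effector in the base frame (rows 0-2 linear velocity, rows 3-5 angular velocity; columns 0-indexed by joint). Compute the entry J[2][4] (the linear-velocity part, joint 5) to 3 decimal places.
prismatic axis z_4 = (-0.4830,-0.1294,-0.8660)
J_v[:, 4] = z_4; J_ω[:, 4] = (0,0,0)
entry J[2][4] = -0.8660

-0.866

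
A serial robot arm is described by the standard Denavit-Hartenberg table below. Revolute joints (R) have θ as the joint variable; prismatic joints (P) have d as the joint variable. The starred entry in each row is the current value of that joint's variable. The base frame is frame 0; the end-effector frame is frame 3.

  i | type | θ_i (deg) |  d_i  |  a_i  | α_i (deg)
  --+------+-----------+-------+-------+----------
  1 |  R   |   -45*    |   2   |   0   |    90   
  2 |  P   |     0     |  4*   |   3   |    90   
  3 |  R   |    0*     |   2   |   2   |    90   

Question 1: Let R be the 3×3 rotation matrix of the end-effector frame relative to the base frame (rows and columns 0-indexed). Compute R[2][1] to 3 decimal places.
-1.000

End-effector y-axis (col 1 of R) = (-0.0000,-0.0000,-1.0000)
R[2][1] = -1.0000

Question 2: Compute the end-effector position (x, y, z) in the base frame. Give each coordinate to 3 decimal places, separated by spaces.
0.707 -6.364 0.000

after link 1: o_1 = (0.0000, 0.0000, 2.0000)
after link 2: o_2 = (-0.7071, -4.9497, 2.0000)
after link 3: o_3 = (0.7071, -6.3640, 0.0000)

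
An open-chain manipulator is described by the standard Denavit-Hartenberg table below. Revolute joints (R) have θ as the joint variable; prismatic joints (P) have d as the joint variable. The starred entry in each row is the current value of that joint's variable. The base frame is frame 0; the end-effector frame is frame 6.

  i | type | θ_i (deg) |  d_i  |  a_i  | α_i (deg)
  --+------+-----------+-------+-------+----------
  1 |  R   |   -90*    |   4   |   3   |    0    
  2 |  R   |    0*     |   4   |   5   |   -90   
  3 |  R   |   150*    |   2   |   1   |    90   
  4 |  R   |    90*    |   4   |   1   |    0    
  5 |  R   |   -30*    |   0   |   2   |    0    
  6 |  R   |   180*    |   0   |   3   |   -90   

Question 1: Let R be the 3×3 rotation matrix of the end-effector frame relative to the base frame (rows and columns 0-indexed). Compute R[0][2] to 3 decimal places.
End-effector z-axis (col 2 of R) = (-0.5000,0.7500,-0.4330)
R[0][2] = -0.5000

-0.500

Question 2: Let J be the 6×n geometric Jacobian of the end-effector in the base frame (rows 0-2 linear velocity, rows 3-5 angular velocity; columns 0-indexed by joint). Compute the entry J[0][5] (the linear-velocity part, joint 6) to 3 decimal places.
axis z_5 = (0.0000,-0.5000,-0.8660); lever o_n−o_5 = (-2.5981,-1.2990,0.7500)
cross product → J_v[:, 5] = (-1.5000,2.2500,-1.2990)
J_ω[:, 5] = z_5
entry J[0][5] = -1.5000

-1.500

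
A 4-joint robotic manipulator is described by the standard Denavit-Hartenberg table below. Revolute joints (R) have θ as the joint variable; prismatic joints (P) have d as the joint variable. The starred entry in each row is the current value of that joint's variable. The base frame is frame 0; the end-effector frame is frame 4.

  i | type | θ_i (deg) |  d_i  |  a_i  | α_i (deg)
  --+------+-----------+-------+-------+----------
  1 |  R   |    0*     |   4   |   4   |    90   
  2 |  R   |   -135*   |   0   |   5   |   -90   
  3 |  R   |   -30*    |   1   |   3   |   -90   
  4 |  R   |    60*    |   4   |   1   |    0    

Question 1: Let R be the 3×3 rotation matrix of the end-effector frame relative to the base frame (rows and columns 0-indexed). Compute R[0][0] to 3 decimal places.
-0.919

End-effector x-axis (col 0 of R) = (-0.9186,-0.2500,0.3062)
R[0][0] = -0.9186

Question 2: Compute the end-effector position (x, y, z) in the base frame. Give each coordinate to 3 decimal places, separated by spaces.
-2.998 1.714 -3.188

after link 1: o_1 = (4.0000, 0.0000, 4.0000)
after link 2: o_2 = (0.4645, -0.0000, 0.4645)
after link 3: o_3 = (-0.6655, -1.5000, -2.0798)
after link 4: o_4 = (-2.9983, 1.7141, -3.1878)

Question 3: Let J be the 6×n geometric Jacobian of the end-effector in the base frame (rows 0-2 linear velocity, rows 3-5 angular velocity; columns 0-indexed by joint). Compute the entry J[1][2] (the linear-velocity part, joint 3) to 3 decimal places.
axis z_2 = (0.7071,-0.0000,-0.7071); lever o_n−o_2 = (-3.4628,1.7141,-3.6523)
cross product → J_v[:, 2] = (1.2121,5.0311,1.2121)
J_ω[:, 2] = z_2
entry J[1][2] = 5.0311

5.031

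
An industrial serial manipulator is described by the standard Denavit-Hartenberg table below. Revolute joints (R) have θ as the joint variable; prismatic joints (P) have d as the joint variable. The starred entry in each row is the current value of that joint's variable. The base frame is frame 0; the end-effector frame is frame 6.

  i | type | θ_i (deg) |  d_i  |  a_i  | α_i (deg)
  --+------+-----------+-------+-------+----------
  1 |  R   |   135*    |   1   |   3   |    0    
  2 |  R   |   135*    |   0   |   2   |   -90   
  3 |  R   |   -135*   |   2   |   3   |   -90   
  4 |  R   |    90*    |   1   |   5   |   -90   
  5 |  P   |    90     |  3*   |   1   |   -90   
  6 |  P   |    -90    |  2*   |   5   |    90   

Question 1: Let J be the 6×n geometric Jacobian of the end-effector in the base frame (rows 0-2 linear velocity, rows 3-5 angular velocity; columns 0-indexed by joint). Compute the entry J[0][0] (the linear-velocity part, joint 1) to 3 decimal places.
axis z_0 = ẑ; lever o_n−o_0 = (-3.1213,-3.4142,-2.5355)
cross product → J_v[:, 0] = (3.4142,-3.1213,0.0000)
J_ω[:, 0] = z_0
entry J[0][0] = 3.4142

3.414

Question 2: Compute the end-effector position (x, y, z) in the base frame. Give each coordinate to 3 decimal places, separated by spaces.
-3.121 -3.414 -2.536

after link 1: o_1 = (-2.1213, 2.1213, 1.0000)
after link 2: o_2 = (-2.1213, 0.1213, 1.0000)
after link 3: o_3 = (-0.1213, 2.2426, 3.1213)
after link 4: o_4 = (-5.1213, 1.5355, 3.8284)
after link 5: o_5 = (-5.1213, 0.1213, 1.0000)
after link 6: o_6 = (-3.1213, -3.4142, -2.5355)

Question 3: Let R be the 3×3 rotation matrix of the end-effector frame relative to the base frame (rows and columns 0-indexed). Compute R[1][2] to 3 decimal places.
End-effector z-axis (col 2 of R) = (-0.0000,-0.7071,0.7071)
R[1][2] = -0.7071

-0.707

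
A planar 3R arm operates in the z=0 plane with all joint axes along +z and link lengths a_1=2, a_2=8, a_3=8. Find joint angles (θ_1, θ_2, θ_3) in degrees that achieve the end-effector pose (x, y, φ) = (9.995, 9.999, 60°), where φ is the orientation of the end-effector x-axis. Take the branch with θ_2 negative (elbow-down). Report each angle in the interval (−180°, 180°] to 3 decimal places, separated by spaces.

150.011 -135.007 44.996

wrist centre = target − a_3·(cos φ, sin φ) = (5.9950, 3.0708)
cos θ_2 = (45.3698−2²−8²)/(2·2·8) = -0.7072; θ_2 = -135.0070° (elbow-down)
β = atan2(3.0708,5.9950) = 27.1227°; ψ = atan2(-5.6562,-3.6575) = -122.8886°
θ_1 = β − ψ = 150.0114°
θ_3 = φ − θ_1 − θ_2 = 44.9956° (wrapped to (-180°,180°])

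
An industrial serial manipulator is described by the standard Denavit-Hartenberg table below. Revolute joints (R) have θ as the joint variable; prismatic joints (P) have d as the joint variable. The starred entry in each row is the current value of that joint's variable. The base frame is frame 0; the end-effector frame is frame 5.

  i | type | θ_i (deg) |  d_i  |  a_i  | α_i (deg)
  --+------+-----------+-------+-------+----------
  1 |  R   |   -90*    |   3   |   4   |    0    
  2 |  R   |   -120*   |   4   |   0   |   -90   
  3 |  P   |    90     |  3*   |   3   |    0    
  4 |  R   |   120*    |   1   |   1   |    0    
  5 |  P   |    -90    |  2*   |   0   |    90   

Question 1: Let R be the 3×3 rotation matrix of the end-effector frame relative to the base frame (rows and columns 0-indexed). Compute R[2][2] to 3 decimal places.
-0.500

End-effector z-axis (col 2 of R) = (-0.7500,0.4330,-0.5000)
R[2][2] = -0.5000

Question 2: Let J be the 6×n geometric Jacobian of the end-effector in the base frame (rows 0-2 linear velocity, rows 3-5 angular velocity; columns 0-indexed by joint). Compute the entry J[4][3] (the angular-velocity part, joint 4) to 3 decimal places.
-0.866

axis z_3 = (-0.5000,-0.8660,0.0000); lever o_n−o_3 = (-0.7500,-3.0311,0.5000)
cross product → J_v[:, 3] = (-0.4330,0.2500,0.8660)
J_ω[:, 3] = z_3
entry J[4][3] = -0.8660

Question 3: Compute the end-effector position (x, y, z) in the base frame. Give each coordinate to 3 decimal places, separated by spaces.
-2.250 -9.629 4.500

after link 1: o_1 = (0.0000, -4.0000, 3.0000)
after link 2: o_2 = (0.0000, -4.0000, 7.0000)
after link 3: o_3 = (-1.5000, -6.5981, 4.0000)
after link 4: o_4 = (-1.2500, -7.8971, 4.5000)
after link 5: o_5 = (-2.2500, -9.6292, 4.5000)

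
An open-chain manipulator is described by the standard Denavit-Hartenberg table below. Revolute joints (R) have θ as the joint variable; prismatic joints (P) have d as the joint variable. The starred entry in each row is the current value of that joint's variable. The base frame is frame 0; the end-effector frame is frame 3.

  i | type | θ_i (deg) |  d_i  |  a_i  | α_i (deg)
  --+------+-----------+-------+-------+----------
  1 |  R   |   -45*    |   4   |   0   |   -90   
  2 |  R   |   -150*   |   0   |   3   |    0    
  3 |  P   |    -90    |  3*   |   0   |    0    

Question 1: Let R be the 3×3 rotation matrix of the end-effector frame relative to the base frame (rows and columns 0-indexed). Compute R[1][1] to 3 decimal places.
End-effector y-axis (col 1 of R) = (-0.6124,0.6124,0.5000)
R[1][1] = 0.6124

0.612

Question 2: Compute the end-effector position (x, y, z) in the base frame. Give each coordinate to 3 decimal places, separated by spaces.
0.284 3.958 5.500

after link 1: o_1 = (0.0000, 0.0000, 4.0000)
after link 2: o_2 = (-1.8371, 1.8371, 5.5000)
after link 3: o_3 = (0.2842, 3.9584, 5.5000)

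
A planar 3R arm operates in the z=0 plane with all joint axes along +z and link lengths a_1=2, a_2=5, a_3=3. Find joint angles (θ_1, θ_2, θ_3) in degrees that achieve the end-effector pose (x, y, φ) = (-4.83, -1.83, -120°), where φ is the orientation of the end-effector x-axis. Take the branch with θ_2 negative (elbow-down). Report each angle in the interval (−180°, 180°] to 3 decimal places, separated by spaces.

wrist centre = target − a_3·(cos φ, sin φ) = (-3.3300, 0.7681)
cos θ_2 = (11.6788−2²−5²)/(2·2·5) = -0.8661; θ_2 = -150.0037° (elbow-down)
β = atan2(0.7681,-3.3300) = 167.0117°; ψ = atan2(-2.4997,-2.3303) = -132.9910°
θ_1 = β − ψ = 300.0027°
θ_3 = φ − θ_1 − θ_2 = 90.0011° (wrapped to (-180°,180°])

-59.997 -150.004 90.001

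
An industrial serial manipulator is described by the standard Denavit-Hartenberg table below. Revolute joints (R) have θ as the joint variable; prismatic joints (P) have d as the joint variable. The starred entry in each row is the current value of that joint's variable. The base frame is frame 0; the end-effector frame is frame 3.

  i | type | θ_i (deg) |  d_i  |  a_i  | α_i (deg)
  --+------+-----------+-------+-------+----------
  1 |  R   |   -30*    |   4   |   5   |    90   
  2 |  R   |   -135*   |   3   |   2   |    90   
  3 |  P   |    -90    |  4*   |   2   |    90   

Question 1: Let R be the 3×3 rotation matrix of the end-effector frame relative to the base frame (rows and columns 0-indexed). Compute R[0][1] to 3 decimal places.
-0.612

End-effector y-axis (col 1 of R) = (-0.6124,0.3536,0.7071)
R[0][1] = -0.6124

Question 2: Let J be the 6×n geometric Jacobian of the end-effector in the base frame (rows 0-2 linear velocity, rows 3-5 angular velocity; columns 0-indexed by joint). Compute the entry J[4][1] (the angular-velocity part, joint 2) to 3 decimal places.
axis z_1 = (-0.5000,-0.8660,0.0000); lever o_n−o_1 = (-4.1742,1.2553,1.4142)
cross product → J_v[:, 1] = (-1.2247,0.7071,-4.2426)
J_ω[:, 1] = z_1
entry J[4][1] = -0.8660

-0.866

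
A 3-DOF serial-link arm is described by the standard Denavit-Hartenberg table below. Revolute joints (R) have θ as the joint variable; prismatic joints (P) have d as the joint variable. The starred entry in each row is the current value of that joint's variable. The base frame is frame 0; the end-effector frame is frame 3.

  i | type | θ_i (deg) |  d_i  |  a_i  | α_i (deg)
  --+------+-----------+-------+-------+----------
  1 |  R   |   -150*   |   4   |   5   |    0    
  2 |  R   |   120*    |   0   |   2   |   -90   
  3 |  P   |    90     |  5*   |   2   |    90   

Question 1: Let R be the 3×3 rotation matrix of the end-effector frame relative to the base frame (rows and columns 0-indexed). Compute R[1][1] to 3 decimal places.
End-effector y-axis (col 1 of R) = (0.5000,0.8660,0.0000)
R[1][1] = 0.8660

0.866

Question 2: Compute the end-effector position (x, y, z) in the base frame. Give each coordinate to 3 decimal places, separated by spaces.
-0.098 0.830 2.000

after link 1: o_1 = (-4.3301, -2.5000, 4.0000)
after link 2: o_2 = (-2.5981, -3.5000, 4.0000)
after link 3: o_3 = (-0.0981, 0.8301, 2.0000)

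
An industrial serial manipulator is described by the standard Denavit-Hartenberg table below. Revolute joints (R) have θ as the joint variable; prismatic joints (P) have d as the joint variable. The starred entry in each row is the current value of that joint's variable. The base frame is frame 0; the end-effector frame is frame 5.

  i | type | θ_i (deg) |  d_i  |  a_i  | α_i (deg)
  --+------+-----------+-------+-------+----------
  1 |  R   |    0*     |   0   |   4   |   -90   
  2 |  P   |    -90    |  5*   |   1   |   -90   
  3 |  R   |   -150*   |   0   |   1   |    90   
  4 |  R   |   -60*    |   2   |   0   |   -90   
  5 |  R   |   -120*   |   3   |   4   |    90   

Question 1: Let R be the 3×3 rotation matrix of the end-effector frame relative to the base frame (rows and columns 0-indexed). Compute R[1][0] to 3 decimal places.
End-effector x-axis (col 0 of R) = (0.4330,-0.8750,-0.2165)
R[1][0] = -0.8750

-0.875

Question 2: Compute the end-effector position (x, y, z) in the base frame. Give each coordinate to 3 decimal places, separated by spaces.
after link 1: o_1 = (4.0000, 0.0000, 0.0000)
after link 2: o_2 = (4.0000, 5.0000, 1.0000)
after link 3: o_3 = (4.0000, 5.5000, 0.1340)
after link 4: o_4 = (4.0000, 3.7679, -0.8660)
after link 5: o_5 = (7.2321, 1.5670, -3.9821)

7.232 1.567 -3.982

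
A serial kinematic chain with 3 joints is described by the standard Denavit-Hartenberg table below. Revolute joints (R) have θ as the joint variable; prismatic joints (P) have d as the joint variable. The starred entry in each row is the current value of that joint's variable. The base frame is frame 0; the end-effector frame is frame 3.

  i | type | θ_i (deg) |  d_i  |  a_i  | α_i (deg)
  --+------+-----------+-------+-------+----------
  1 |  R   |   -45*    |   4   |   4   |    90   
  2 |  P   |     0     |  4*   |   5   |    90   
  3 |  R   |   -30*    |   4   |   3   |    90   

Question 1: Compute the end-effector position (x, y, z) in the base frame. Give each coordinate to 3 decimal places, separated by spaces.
after link 1: o_1 = (2.8284, -2.8284, 4.0000)
after link 2: o_2 = (3.5355, -9.1924, 4.0000)
after link 3: o_3 = (6.4333, -9.9688, -0.0000)

6.433 -9.969 -0.000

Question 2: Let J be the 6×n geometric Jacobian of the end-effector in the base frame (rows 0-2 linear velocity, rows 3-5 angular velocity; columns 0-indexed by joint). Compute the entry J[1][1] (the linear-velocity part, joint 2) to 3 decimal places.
-0.707

prismatic axis z_1 = (-0.7071,-0.7071,0.0000)
J_v[:, 1] = z_1; J_ω[:, 1] = (0,0,0)
entry J[1][1] = -0.7071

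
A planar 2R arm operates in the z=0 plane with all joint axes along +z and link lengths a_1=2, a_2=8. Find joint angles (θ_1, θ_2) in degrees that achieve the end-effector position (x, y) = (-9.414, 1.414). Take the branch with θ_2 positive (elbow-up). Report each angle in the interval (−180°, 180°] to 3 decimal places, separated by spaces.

134.991 45.012

cos θ_2 = (90.6228−2²−8²)/(2·2·8) = 0.7070; θ_2 = 45.0117° (elbow-up)
β = atan2(1.4140,-9.4140) = 171.4579°; ψ = atan2(5.6580,7.6557) = 36.4666°
θ_1 = β − ψ = 134.9913°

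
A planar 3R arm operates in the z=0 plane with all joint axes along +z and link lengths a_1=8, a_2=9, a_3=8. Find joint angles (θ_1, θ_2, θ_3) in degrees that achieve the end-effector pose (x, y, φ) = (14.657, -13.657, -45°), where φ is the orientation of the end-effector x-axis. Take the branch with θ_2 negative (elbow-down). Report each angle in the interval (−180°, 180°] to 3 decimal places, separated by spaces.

wrist centre = target − a_3·(cos φ, sin φ) = (9.0001, -8.0001)
cos θ_2 = (145.0050−8²−9²)/(2·8·9) = 0.0000; θ_2 = -89.9980° (elbow-down)
β = atan2(-8.0001,9.0001) = -41.6336°; ψ = atan2(-9.0000,8.0003) = -48.3654°
θ_1 = β − ψ = 6.7318°
θ_3 = φ − θ_1 − θ_2 = 38.2663° (wrapped to (-180°,180°])

6.732 -89.998 38.266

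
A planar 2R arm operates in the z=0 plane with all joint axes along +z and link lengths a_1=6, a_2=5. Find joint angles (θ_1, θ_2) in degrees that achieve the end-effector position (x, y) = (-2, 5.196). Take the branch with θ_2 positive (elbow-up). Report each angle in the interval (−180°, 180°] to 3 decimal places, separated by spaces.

cos θ_2 = (30.9984−6²−5²)/(2·6·5) = -0.5000; θ_2 = 120.0017° (elbow-up)
β = atan2(5.1960,-2.0000) = 111.0523°; ψ = atan2(4.3301,3.4999) = 51.0523°
θ_1 = β − ψ = 60.0000°

60.000 120.002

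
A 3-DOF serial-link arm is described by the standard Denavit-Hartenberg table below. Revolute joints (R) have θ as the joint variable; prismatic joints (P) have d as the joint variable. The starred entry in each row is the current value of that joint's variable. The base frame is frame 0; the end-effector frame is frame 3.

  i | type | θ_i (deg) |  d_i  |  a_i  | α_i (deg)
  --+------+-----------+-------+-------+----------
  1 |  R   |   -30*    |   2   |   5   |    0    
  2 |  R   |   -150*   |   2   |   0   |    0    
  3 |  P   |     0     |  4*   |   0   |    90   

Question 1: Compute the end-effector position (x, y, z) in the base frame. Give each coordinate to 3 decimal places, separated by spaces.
4.330 -2.500 8.000

after link 1: o_1 = (4.3301, -2.5000, 2.0000)
after link 2: o_2 = (4.3301, -2.5000, 4.0000)
after link 3: o_3 = (4.3301, -2.5000, 8.0000)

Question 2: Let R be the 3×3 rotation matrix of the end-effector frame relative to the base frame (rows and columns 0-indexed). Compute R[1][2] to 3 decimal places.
End-effector z-axis (col 2 of R) = (0.0000,1.0000,0.0000)
R[1][2] = 1.0000

1.000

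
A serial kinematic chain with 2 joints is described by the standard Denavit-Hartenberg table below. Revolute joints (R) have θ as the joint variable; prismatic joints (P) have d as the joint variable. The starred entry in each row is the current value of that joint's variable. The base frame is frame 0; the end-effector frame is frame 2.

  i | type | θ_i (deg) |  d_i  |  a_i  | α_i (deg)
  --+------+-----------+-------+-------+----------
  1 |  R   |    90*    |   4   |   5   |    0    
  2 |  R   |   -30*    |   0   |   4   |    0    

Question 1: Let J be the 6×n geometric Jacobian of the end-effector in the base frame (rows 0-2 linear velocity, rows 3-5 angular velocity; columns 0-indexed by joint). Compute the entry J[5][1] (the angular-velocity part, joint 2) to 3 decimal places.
1.000

axis z_1 = (0.0000,0.0000,1.0000); lever o_n−o_1 = (2.0000,3.4641,0.0000)
cross product → J_v[:, 1] = (-3.4641,2.0000,0.0000)
J_ω[:, 1] = z_1
entry J[5][1] = 1.0000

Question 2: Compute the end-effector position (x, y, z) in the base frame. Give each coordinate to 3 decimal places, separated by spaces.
after link 1: o_1 = (0.0000, 5.0000, 4.0000)
after link 2: o_2 = (2.0000, 8.4641, 4.0000)

2.000 8.464 4.000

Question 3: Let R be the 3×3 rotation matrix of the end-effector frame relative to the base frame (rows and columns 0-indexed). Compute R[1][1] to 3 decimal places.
End-effector y-axis (col 1 of R) = (-0.8660,0.5000,0.0000)
R[1][1] = 0.5000

0.500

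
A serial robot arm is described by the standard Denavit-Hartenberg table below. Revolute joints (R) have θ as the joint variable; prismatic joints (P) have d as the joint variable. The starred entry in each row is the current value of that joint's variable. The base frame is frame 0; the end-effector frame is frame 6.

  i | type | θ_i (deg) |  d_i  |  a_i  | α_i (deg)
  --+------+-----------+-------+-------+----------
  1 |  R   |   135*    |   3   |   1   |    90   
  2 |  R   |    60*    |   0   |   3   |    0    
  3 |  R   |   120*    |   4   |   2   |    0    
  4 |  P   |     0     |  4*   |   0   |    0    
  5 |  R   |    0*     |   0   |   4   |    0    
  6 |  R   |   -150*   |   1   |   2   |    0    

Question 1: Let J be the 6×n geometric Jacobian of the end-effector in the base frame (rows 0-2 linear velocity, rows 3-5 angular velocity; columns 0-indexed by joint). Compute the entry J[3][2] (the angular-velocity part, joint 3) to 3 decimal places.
0.707

axis z_2 = (0.7071,0.7071,0.0000); lever o_n−o_2 = (9.3819,3.3461,1.0000)
cross product → J_v[:, 2] = (0.7071,-0.7071,-4.2679)
J_ω[:, 2] = z_2
entry J[3][2] = 0.7071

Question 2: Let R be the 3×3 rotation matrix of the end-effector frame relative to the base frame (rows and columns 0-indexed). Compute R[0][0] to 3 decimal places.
-0.612

End-effector x-axis (col 0 of R) = (-0.6124,0.6124,0.5000)
R[0][0] = -0.6124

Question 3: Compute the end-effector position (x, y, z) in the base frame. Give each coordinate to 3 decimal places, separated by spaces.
after link 1: o_1 = (-0.7071, 0.7071, 3.0000)
after link 2: o_2 = (-1.7678, 1.7678, 5.5981)
after link 3: o_3 = (2.4749, 3.1820, 5.5981)
after link 4: o_4 = (5.3033, 6.0104, 5.5981)
after link 5: o_5 = (8.1317, 3.1820, 5.5981)
after link 6: o_6 = (7.6141, 5.1138, 6.5981)

7.614 5.114 6.598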